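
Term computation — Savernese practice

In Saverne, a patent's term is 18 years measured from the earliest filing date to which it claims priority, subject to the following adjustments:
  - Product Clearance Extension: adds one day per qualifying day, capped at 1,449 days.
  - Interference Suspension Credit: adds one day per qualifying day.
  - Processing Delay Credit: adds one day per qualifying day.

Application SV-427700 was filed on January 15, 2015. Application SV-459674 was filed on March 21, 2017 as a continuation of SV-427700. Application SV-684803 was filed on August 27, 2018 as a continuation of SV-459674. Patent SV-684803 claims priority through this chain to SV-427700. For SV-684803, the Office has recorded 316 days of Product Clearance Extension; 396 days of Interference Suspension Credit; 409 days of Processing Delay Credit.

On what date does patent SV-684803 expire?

Earliest priority filing: 15 January 2015.
Base term: 15 January 2015 + 18 years → 15 January 2033.
Product Clearance Extension: 316 days (within the 1449-day cap) → +316 days → 27 November 2033.
Interference Suspension Credit: +396 days → 28 December 2034.
Processing Delay Credit: +409 days → 10 February 2036.

February 10, 2036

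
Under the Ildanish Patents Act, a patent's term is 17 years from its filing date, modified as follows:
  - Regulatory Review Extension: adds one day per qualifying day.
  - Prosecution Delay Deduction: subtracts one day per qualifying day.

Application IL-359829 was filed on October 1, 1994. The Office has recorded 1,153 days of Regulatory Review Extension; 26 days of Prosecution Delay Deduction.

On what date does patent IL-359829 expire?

Base term: filing date + 17 years → 1 October 2011.
Regulatory Review Extension: +1153 days → 27 November 2014.
Prosecution Delay Deduction: −26 days → 1 November 2014.

2014-11-01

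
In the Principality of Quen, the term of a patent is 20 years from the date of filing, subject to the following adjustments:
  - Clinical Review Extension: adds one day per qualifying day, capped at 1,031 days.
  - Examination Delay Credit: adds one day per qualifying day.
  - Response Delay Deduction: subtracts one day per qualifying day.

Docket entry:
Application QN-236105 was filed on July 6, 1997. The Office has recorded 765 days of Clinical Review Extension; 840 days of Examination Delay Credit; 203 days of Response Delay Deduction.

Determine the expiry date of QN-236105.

Base term: filing date + 20 years → 6 July 2017.
Clinical Review Extension: 765 days (within the 1031-day cap) → +765 days → 10 August 2019.
Examination Delay Credit: +840 days → 27 November 2021.
Response Delay Deduction: −203 days → 8 May 2021.

May 8, 2021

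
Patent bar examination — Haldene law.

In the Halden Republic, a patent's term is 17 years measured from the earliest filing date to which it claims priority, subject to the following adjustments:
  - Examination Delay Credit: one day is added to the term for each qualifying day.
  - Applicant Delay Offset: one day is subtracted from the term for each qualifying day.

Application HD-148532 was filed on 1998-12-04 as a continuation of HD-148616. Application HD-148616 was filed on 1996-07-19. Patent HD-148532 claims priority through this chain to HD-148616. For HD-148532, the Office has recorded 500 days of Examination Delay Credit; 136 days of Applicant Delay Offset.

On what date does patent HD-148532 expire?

2014-07-18

Earliest priority filing: 19 July 1996.
Base term: 19 July 1996 + 17 years → 19 July 2013.
Examination Delay Credit: +500 days → 1 December 2014.
Applicant Delay Offset: −136 days → 18 July 2014.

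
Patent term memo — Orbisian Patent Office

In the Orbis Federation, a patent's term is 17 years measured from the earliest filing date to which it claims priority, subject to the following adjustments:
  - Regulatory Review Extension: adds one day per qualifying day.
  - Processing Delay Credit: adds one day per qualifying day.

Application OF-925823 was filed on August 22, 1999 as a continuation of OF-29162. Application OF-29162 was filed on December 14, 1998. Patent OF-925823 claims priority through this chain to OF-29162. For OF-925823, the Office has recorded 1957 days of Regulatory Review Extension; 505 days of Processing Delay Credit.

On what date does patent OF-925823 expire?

Earliest priority filing: 14 December 1998.
Base term: 14 December 1998 + 17 years → 14 December 2015.
Regulatory Review Extension: +1957 days → 23 April 2021.
Processing Delay Credit: +505 days → 10 September 2022.

2022-09-10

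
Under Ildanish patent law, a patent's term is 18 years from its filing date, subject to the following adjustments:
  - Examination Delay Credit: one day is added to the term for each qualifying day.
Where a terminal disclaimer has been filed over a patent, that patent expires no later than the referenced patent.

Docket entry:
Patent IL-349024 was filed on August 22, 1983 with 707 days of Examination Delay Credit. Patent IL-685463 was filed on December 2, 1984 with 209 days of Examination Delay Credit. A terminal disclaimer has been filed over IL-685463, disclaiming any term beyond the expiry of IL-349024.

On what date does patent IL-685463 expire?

Natural term of IL-685463:
  Base: filing + 18 years → 2 December 2002.
  Examination Delay Credit: +209 days → 29 June 2003.
Expiry of referenced patent IL-349024:
  Base: filing + 18 years → 22 August 2001.
  Examination Delay Credit: +707 days → 30 July 2003.
Terminal disclaimer: IL-685463 expires on the earlier of 29 June 2003 and 30 July 2003.

June 29, 2003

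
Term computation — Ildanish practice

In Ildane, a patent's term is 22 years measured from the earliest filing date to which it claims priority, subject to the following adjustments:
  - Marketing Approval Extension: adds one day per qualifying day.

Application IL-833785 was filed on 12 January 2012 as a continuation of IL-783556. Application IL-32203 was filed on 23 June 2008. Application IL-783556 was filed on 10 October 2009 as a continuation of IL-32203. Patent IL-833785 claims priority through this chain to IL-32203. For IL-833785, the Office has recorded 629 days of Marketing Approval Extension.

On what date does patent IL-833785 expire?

March 13, 2032

Earliest priority filing: 23 June 2008.
Base term: 23 June 2008 + 22 years → 23 June 2030.
Marketing Approval Extension: +629 days → 13 March 2032.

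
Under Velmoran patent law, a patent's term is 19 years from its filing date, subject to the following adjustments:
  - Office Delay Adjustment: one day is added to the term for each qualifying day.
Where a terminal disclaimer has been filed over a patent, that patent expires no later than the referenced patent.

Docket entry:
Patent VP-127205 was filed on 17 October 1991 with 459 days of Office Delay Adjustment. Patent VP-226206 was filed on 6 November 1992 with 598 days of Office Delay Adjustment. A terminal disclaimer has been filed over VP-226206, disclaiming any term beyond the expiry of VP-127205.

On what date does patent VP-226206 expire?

Natural term of VP-226206:
  Base: filing + 19 years → 6 November 2011.
  Office Delay Adjustment: +598 days → 26 June 2013.
Expiry of referenced patent VP-127205:
  Base: filing + 19 years → 17 October 2010.
  Office Delay Adjustment: +459 days → 19 January 2012.
Terminal disclaimer: VP-226206 expires on the earlier of 26 June 2013 and 19 January 2012.

2012-01-19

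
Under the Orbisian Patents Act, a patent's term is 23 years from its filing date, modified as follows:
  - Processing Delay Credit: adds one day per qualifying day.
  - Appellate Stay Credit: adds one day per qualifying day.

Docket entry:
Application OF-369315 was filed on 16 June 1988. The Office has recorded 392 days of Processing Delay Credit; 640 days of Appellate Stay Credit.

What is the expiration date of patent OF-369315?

Base term: filing date + 23 years → 16 June 2011.
Processing Delay Credit: +392 days → 12 July 2012.
Appellate Stay Credit: +640 days → 13 April 2014.

April 13, 2014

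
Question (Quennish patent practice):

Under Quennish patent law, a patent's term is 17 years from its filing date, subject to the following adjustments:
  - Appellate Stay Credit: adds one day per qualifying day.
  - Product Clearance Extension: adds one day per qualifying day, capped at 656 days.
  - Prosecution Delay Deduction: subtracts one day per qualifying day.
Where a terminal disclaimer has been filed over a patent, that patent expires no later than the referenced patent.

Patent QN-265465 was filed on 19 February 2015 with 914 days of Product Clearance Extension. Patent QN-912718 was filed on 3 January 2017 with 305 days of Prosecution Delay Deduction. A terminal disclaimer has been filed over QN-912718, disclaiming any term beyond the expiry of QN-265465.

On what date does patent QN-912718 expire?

Natural term of QN-912718:
  Base: filing + 17 years → 3 January 2034.
  Prosecution Delay Deduction: −305 days → 4 March 2033.
Expiry of referenced patent QN-265465:
  Base: filing + 17 years → 19 February 2032.
  Product Clearance Extension: 914 days claimed exceeds the 656-day cap, so +656 days → 6 December 2033.
Terminal disclaimer: QN-912718 expires on the earlier of 4 March 2033 and 6 December 2033.

March 4, 2033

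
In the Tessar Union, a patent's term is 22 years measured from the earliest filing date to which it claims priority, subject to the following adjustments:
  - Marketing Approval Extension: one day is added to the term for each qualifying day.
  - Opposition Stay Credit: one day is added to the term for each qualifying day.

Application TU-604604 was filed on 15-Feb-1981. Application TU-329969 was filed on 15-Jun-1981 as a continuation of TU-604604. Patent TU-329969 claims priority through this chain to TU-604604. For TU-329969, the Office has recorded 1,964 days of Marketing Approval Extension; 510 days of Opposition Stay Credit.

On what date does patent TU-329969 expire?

November 24, 2009

Earliest priority filing: 15 February 1981.
Base term: 15 February 1981 + 22 years → 15 February 2003.
Marketing Approval Extension: +1964 days → 2 July 2008.
Opposition Stay Credit: +510 days → 24 November 2009.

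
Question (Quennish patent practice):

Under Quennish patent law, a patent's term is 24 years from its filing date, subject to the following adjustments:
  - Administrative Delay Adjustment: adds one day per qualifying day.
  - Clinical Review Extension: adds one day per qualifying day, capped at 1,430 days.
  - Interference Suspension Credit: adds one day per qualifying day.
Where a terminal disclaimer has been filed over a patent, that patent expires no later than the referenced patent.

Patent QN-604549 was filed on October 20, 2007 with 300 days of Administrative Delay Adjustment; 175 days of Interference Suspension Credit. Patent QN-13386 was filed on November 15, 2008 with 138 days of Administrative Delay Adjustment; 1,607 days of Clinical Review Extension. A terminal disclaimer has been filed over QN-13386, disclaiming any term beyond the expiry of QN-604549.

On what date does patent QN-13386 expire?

February 6, 2033

Natural term of QN-13386:
  Base: filing + 24 years → 15 November 2032.
  Administrative Delay Adjustment: +138 days → 2 April 2033.
  Clinical Review Extension: 1607 days claimed exceeds the 1430-day cap, so +1430 days → 2 March 2037.
Expiry of referenced patent QN-604549:
  Base: filing + 24 years → 20 October 2031.
  Administrative Delay Adjustment: +300 days → 15 August 2032.
  Interference Suspension Credit: +175 days → 6 February 2033.
Terminal disclaimer: QN-13386 expires on the earlier of 2 March 2037 and 6 February 2033.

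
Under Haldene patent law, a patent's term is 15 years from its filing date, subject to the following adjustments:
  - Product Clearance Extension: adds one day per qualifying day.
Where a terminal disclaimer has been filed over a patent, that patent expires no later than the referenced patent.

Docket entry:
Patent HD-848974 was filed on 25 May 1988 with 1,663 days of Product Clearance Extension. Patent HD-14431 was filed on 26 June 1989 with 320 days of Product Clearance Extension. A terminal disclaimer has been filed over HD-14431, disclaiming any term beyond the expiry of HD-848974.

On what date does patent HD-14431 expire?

May 12, 2005

Natural term of HD-14431:
  Base: filing + 15 years → 26 June 2004.
  Product Clearance Extension: +320 days → 12 May 2005.
Expiry of referenced patent HD-848974:
  Base: filing + 15 years → 25 May 2003.
  Product Clearance Extension: +1663 days → 13 December 2007.
Terminal disclaimer: HD-14431 expires on the earlier of 12 May 2005 and 13 December 2007.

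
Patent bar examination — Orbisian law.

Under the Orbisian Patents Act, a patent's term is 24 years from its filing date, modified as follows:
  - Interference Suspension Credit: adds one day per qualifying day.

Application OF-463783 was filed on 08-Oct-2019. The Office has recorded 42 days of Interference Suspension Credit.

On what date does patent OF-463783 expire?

2043-11-19

Base term: filing date + 24 years → 8 October 2043.
Interference Suspension Credit: +42 days → 19 November 2043.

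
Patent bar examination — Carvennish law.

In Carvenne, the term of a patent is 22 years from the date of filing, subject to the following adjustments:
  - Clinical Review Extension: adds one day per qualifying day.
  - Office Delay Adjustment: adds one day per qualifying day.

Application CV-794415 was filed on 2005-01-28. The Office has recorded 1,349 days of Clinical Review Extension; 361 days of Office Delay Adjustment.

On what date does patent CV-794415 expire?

October 4, 2031

Base term: filing date + 22 years → 28 January 2027.
Clinical Review Extension: +1349 days → 8 October 2030.
Office Delay Adjustment: +361 days → 4 October 2031.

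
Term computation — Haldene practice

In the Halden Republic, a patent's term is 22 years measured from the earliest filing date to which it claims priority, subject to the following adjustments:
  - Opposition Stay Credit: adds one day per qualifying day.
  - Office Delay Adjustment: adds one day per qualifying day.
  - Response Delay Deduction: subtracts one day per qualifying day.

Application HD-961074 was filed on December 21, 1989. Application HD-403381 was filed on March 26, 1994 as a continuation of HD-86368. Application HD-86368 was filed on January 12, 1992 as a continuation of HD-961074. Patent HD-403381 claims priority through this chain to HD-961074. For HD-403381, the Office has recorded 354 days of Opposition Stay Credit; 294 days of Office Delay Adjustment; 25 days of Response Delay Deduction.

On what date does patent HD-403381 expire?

2013-09-04

Earliest priority filing: 21 December 1989.
Base term: 21 December 1989 + 22 years → 21 December 2011.
Opposition Stay Credit: +354 days → 9 December 2012.
Office Delay Adjustment: +294 days → 29 September 2013.
Response Delay Deduction: −25 days → 4 September 2013.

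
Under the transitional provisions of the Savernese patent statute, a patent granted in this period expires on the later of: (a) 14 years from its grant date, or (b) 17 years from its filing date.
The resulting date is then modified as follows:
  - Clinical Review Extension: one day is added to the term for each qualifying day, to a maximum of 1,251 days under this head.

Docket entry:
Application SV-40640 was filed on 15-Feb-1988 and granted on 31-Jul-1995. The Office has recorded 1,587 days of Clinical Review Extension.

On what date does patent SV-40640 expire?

2013-01-02

(a) grant + 14 years → 31 July 2009.
(b) filing + 17 years → 15 February 2005.
Later of the two: 31 July 2009.
Clinical Review Extension: 1587 days claimed exceeds the 1251-day cap, so +1251 days → 2 January 2013.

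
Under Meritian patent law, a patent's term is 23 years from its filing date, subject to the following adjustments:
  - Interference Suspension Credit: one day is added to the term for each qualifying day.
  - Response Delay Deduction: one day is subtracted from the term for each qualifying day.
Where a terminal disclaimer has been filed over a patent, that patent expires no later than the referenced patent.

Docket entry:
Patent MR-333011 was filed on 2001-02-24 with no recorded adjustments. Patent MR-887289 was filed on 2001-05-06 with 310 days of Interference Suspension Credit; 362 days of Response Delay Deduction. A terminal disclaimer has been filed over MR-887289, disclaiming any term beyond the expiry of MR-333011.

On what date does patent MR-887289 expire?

February 24, 2024

Natural term of MR-887289:
  Base: filing + 23 years → 6 May 2024.
  Interference Suspension Credit: +310 days → 12 March 2025.
  Response Delay Deduction: −362 days → 15 March 2024.
Expiry of referenced patent MR-333011:
  Base: filing + 23 years → 24 February 2024.
Terminal disclaimer: MR-887289 expires on the earlier of 15 March 2024 and 24 February 2024.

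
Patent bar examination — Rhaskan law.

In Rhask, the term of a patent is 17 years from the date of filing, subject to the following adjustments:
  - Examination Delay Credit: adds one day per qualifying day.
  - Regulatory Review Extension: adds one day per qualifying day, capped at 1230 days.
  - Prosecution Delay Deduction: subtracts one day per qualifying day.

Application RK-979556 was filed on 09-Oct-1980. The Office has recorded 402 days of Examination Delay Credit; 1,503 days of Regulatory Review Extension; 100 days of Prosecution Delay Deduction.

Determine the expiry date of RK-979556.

Base term: filing date + 17 years → 9 October 1997.
Examination Delay Credit: +402 days → 15 November 1998.
Regulatory Review Extension: 1503 days claimed exceeds the 1230-day cap, so +1230 days → 29 March 2002.
Prosecution Delay Deduction: −100 days → 19 December 2001.

2001-12-19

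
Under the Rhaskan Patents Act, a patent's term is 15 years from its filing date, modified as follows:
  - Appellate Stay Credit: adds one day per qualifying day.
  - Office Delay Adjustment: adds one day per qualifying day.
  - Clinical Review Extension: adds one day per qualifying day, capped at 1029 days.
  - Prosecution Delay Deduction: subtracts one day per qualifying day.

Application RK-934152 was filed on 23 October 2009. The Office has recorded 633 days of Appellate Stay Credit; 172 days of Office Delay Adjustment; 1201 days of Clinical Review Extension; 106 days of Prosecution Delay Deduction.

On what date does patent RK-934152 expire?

July 17, 2029

Base term: filing date + 15 years → 23 October 2024.
Appellate Stay Credit: +633 days → 18 July 2026.
Office Delay Adjustment: +172 days → 6 January 2027.
Clinical Review Extension: 1201 days claimed exceeds the 1029-day cap, so +1029 days → 31 October 2029.
Prosecution Delay Deduction: −106 days → 17 July 2029.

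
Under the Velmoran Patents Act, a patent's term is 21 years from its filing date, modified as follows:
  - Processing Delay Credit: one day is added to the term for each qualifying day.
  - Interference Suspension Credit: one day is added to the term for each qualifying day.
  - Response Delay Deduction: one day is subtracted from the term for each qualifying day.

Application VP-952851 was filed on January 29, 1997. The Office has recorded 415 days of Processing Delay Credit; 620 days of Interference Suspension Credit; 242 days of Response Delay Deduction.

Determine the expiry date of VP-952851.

Base term: filing date + 21 years → 29 January 2018.
Processing Delay Credit: +415 days → 20 March 2019.
Interference Suspension Credit: +620 days → 29 November 2020.
Response Delay Deduction: −242 days → 1 April 2020.

2020-04-01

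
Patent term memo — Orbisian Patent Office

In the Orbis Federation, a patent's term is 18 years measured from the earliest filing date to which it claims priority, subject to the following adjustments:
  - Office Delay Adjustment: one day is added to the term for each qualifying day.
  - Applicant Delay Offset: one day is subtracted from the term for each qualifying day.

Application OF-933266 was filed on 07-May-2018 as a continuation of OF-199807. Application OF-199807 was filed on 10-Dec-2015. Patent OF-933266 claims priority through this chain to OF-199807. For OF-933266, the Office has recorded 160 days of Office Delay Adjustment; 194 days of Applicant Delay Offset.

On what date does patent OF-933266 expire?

November 6, 2033

Earliest priority filing: 10 December 2015.
Base term: 10 December 2015 + 18 years → 10 December 2033.
Office Delay Adjustment: +160 days → 19 May 2034.
Applicant Delay Offset: −194 days → 6 November 2033.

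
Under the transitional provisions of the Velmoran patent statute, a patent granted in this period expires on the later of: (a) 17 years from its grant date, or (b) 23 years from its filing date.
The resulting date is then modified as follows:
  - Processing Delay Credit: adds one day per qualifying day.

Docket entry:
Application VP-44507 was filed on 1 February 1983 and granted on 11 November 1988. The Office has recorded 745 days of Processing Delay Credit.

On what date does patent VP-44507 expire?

2008-02-16

(a) grant + 17 years → 11 November 2005.
(b) filing + 23 years → 1 February 2006.
Later of the two: 1 February 2006.
Processing Delay Credit: +745 days → 16 February 2008.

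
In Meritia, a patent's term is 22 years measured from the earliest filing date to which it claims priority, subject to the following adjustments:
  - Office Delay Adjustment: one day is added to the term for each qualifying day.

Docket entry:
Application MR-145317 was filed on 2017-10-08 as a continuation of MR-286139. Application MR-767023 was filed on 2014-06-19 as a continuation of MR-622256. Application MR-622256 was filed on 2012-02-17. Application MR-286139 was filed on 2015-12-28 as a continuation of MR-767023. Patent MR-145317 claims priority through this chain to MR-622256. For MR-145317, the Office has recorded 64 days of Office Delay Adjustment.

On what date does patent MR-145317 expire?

April 22, 2034

Earliest priority filing: 17 February 2012.
Base term: 17 February 2012 + 22 years → 17 February 2034.
Office Delay Adjustment: +64 days → 22 April 2034.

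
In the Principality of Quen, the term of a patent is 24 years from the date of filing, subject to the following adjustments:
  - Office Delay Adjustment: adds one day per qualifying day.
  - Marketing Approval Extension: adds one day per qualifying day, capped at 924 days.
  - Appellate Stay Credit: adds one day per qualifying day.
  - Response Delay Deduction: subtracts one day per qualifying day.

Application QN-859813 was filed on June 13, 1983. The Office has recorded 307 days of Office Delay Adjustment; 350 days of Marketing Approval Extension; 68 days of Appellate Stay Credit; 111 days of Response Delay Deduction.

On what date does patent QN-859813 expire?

2009-02-16

Base term: filing date + 24 years → 13 June 2007.
Office Delay Adjustment: +307 days → 15 April 2008.
Marketing Approval Extension: 350 days (within the 924-day cap) → +350 days → 31 March 2009.
Appellate Stay Credit: +68 days → 7 June 2009.
Response Delay Deduction: −111 days → 16 February 2009.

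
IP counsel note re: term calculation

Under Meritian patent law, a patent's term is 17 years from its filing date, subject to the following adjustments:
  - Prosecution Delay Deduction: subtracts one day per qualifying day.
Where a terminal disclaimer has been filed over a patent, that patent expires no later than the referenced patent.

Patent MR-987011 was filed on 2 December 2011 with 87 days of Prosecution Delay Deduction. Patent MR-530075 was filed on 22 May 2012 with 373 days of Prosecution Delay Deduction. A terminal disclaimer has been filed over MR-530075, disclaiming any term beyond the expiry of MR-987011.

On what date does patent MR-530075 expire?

Natural term of MR-530075:
  Base: filing + 17 years → 22 May 2029.
  Prosecution Delay Deduction: −373 days → 14 May 2028.
Expiry of referenced patent MR-987011:
  Base: filing + 17 years → 2 December 2028.
  Prosecution Delay Deduction: −87 days → 6 September 2028.
Terminal disclaimer: MR-530075 expires on the earlier of 14 May 2028 and 6 September 2028.

2028-05-14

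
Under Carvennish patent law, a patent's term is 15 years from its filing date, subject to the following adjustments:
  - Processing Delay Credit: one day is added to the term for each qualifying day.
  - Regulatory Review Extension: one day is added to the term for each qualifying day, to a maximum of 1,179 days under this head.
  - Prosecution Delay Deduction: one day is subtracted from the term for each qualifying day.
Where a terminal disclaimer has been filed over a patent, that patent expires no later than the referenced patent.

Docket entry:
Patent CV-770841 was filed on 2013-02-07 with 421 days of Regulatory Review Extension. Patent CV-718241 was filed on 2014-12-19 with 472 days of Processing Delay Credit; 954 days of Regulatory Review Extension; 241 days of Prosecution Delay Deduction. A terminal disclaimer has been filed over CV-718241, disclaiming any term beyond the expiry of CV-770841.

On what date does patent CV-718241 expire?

Natural term of CV-718241:
  Base: filing + 15 years → 19 December 2029.
  Processing Delay Credit: +472 days → 5 April 2031.
  Regulatory Review Extension: 954 days (within the 1179-day cap) → +954 days → 14 November 2033.
  Prosecution Delay Deduction: −241 days → 18 March 2033.
Expiry of referenced patent CV-770841:
  Base: filing + 15 years → 7 February 2028.
  Regulatory Review Extension: 421 days (within the 1179-day cap) → +421 days → 3 April 2029.
Terminal disclaimer: CV-718241 expires on the earlier of 18 March 2033 and 3 April 2029.

2029-04-03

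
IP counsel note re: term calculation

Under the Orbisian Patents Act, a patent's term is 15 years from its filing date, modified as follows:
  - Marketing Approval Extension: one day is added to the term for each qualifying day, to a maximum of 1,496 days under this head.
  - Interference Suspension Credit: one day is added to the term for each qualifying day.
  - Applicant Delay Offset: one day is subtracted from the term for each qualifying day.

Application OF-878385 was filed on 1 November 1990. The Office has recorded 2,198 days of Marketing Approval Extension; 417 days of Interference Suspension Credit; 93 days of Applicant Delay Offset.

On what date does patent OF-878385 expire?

Base term: filing date + 15 years → 1 November 2005.
Marketing Approval Extension: 2198 days claimed exceeds the 1496-day cap, so +1496 days → 6 December 2009.
Interference Suspension Credit: +417 days → 27 January 2011.
Applicant Delay Offset: −93 days → 26 October 2010.

2010-10-26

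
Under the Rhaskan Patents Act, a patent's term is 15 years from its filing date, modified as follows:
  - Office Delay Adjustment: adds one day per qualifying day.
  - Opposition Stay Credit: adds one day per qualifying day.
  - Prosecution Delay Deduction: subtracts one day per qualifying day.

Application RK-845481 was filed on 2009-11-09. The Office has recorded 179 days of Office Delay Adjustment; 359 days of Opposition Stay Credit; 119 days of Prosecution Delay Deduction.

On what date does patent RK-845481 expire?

January 2, 2026

Base term: filing date + 15 years → 9 November 2024.
Office Delay Adjustment: +179 days → 7 May 2025.
Opposition Stay Credit: +359 days → 1 May 2026.
Prosecution Delay Deduction: −119 days → 2 January 2026.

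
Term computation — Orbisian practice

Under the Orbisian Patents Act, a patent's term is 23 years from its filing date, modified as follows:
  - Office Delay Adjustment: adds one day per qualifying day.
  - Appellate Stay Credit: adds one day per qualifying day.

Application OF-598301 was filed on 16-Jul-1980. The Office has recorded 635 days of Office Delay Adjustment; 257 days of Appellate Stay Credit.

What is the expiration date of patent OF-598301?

Base term: filing date + 23 years → 16 July 2003.
Office Delay Adjustment: +635 days → 11 April 2005.
Appellate Stay Credit: +257 days → 24 December 2005.

2005-12-24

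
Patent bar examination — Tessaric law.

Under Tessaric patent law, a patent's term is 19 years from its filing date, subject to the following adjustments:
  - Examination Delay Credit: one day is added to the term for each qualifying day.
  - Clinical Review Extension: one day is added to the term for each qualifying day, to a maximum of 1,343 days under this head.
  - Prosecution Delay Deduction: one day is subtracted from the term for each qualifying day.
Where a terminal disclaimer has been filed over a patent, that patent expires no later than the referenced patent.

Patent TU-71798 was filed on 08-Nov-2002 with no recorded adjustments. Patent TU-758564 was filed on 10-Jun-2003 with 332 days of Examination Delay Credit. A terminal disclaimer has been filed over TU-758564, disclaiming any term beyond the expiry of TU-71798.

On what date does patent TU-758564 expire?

Natural term of TU-758564:
  Base: filing + 19 years → 10 June 2022.
  Examination Delay Credit: +332 days → 8 May 2023.
Expiry of referenced patent TU-71798:
  Base: filing + 19 years → 8 November 2021.
Terminal disclaimer: TU-758564 expires on the earlier of 8 May 2023 and 8 November 2021.

2021-11-08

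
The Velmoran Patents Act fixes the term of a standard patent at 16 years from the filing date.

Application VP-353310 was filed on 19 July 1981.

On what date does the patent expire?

July 19, 1997

Filing date + 16 years → 19 July 1997.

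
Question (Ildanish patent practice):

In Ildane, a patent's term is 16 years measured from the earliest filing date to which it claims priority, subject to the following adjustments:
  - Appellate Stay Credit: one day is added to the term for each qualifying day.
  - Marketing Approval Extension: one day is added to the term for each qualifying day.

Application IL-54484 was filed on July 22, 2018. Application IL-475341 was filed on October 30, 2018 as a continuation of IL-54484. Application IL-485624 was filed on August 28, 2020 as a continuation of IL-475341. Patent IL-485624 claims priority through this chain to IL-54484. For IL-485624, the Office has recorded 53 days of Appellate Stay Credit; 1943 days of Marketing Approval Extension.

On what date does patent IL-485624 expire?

January 8, 2040

Earliest priority filing: 22 July 2018.
Base term: 22 July 2018 + 16 years → 22 July 2034.
Appellate Stay Credit: +53 days → 13 September 2034.
Marketing Approval Extension: +1943 days → 8 January 2040.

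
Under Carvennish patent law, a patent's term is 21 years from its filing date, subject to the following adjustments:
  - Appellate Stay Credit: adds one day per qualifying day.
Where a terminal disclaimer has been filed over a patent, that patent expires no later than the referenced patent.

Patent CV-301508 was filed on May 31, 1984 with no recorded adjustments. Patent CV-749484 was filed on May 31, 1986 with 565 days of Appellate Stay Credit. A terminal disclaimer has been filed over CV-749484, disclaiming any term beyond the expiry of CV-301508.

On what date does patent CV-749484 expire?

2005-05-31

Natural term of CV-749484:
  Base: filing + 21 years → 31 May 2007.
  Appellate Stay Credit: +565 days → 16 December 2008.
Expiry of referenced patent CV-301508:
  Base: filing + 21 years → 31 May 2005.
Terminal disclaimer: CV-749484 expires on the earlier of 16 December 2008 and 31 May 2005.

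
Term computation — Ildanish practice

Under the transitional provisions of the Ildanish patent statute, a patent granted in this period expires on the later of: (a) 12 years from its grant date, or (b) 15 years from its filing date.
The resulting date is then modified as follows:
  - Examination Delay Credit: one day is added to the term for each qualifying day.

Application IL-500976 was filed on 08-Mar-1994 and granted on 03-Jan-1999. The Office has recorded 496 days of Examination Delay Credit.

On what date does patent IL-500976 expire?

(a) grant + 12 years → 3 January 2011.
(b) filing + 15 years → 8 March 2009.
Later of the two: 3 January 2011.
Examination Delay Credit: +496 days → 13 May 2012.

2012-05-13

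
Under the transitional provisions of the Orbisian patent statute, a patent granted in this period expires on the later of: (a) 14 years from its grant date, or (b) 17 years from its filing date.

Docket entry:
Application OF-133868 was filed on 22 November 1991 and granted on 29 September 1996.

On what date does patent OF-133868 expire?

2010-09-29

(a) grant + 14 years → 29 September 2010.
(b) filing + 17 years → 22 November 2008.
Later of the two: 29 September 2010.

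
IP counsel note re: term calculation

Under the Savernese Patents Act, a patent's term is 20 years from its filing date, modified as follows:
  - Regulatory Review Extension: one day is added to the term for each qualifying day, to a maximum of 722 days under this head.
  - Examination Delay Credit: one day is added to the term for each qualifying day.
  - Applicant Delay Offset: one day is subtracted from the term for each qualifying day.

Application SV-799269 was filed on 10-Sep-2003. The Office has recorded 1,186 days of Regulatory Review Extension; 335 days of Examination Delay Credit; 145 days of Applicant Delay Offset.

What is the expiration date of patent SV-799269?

Base term: filing date + 20 years → 10 September 2023.
Regulatory Review Extension: 1186 days claimed exceeds the 722-day cap, so +722 days → 1 September 2025.
Examination Delay Credit: +335 days → 2 August 2026.
Applicant Delay Offset: −145 days → 10 March 2026.

2026-03-10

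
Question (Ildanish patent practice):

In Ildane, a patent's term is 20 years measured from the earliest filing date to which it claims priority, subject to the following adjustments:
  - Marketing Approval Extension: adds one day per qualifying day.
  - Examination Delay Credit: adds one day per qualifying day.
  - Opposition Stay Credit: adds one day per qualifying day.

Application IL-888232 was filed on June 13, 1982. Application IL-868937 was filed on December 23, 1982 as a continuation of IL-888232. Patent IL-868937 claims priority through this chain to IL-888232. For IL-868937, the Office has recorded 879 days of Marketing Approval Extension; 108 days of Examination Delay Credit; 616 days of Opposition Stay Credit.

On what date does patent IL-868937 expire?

Earliest priority filing: 13 June 1982.
Base term: 13 June 1982 + 20 years → 13 June 2002.
Marketing Approval Extension: +879 days → 8 November 2004.
Examination Delay Credit: +108 days → 24 February 2005.
Opposition Stay Credit: +616 days → 2 November 2006.

2006-11-02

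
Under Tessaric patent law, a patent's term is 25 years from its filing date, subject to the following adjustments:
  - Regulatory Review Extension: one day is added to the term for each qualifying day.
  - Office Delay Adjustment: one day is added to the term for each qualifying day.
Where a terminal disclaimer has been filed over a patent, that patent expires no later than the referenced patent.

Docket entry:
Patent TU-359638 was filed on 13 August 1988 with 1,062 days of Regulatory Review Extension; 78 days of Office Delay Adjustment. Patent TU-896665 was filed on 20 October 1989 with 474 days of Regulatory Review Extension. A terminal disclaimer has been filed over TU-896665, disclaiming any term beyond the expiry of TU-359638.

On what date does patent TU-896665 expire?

Natural term of TU-896665:
  Base: filing + 25 years → 20 October 2014.
  Regulatory Review Extension: +474 days → 6 February 2016.
Expiry of referenced patent TU-359638:
  Base: filing + 25 years → 13 August 2013.
  Regulatory Review Extension: +1062 days → 10 July 2016.
  Office Delay Adjustment: +78 days → 26 September 2016.
Terminal disclaimer: TU-896665 expires on the earlier of 6 February 2016 and 26 September 2016.

February 6, 2016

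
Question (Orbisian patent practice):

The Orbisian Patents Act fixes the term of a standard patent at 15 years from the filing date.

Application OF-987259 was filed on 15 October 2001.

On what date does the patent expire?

Filing date + 15 years → 15 October 2016.

2016-10-15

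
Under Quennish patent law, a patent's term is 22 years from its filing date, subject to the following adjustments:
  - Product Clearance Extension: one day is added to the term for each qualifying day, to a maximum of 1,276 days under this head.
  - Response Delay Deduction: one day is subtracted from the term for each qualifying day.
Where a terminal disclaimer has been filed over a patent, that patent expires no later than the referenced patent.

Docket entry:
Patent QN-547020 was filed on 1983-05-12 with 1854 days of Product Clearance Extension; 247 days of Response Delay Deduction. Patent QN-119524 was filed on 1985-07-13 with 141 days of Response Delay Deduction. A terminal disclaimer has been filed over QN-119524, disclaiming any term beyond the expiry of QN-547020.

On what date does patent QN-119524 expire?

2007-02-22

Natural term of QN-119524:
  Base: filing + 22 years → 13 July 2007.
  Response Delay Deduction: −141 days → 22 February 2007.
Expiry of referenced patent QN-547020:
  Base: filing + 22 years → 12 May 2005.
  Product Clearance Extension: 1854 days claimed exceeds the 1276-day cap, so +1276 days → 8 November 2008.
  Response Delay Deduction: −247 days → 6 March 2008.
Terminal disclaimer: QN-119524 expires on the earlier of 22 February 2007 and 6 March 2008.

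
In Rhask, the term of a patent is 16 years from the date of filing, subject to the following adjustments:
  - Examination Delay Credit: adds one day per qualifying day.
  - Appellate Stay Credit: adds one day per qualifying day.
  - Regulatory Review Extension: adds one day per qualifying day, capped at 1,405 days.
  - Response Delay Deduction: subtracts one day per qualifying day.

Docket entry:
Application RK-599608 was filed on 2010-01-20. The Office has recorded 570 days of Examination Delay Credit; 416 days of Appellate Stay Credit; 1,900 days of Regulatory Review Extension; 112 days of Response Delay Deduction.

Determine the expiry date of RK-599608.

Base term: filing date + 16 years → 20 January 2026.
Examination Delay Credit: +570 days → 13 August 2027.
Appellate Stay Credit: +416 days → 2 October 2028.
Regulatory Review Extension: 1900 days claimed exceeds the 1405-day cap, so +1405 days → 7 August 2032.
Response Delay Deduction: −112 days → 17 April 2032.

2032-04-17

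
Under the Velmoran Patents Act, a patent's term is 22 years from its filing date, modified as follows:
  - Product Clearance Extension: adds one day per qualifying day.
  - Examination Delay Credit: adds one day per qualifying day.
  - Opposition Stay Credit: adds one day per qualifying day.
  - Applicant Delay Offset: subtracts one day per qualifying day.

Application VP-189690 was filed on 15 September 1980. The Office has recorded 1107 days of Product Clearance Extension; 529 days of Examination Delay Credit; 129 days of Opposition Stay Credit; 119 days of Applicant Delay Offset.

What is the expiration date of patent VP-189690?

Base term: filing date + 22 years → 15 September 2002.
Product Clearance Extension: +1107 days → 26 September 2005.
Examination Delay Credit: +529 days → 9 March 2007.
Opposition Stay Credit: +129 days → 16 July 2007.
Applicant Delay Offset: −119 days → 19 March 2007.

March 19, 2007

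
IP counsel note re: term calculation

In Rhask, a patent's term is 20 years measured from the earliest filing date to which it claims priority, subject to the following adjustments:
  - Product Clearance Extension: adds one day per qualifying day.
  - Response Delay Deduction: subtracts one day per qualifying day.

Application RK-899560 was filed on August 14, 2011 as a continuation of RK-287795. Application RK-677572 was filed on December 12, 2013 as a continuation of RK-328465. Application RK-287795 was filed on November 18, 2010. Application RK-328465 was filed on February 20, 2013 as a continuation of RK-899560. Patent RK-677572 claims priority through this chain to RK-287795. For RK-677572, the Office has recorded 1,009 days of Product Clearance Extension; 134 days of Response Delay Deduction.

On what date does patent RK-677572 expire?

Earliest priority filing: 18 November 2010.
Base term: 18 November 2010 + 20 years → 18 November 2030.
Product Clearance Extension: +1009 days → 23 August 2033.
Response Delay Deduction: −134 days → 11 April 2033.

2033-04-11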